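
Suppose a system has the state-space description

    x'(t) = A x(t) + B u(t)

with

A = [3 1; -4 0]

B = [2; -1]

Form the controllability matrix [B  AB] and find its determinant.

AB = [[5], [-8]]
Controllability matrix C = [B  AB] = [[2, 5], [-1, -8]]
det(C) = 2·(-8) - 5·(-1) = -16 - (-5) = -11
Since det(C) ≠ 0, rank(C) = 2 and the system is completely controllable.

-11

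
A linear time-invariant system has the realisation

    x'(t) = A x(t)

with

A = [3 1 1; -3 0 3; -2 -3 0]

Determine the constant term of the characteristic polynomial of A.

Expand det(sI - A) for the 3×3 matrix.
p(s) = s^3 - 3s^2 + 14s - 30.
(Check: constant term = det(-A) = (-1)^3 det A = -30; coefficient of s^2 = -tr A = -3.)
The constant term is -30.

-30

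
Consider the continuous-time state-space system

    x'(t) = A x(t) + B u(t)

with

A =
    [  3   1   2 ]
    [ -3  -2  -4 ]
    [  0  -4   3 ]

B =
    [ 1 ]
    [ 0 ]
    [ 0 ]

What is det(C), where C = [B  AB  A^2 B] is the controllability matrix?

AB = [[3], [-3], [0]]
A^2B = [[6], [-3], [12]]
Controllability matrix C = [B  AB  A^2B] = [[1, 3, 6], [0, -3, -3], [0, 0, 12]]
Expanding along the first row, det(C) = 1·((-3)·12 - (-3)·0) - 3·(0·12 - (-3)·0) + 6·(0·0 - (-3)·0) = 1·(-36) - 3·0 + 6·0 = -36
Since det(C) ≠ 0, rank(C) = 3 and the system is completely controllable.

-36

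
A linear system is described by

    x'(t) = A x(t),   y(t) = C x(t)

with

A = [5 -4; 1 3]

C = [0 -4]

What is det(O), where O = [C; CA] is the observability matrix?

CA = [[-4, -12]]
Observability matrix O = [C; CA] = [[0, -4], [-4, -12]]
det(O) = 0·(-12) - (-4)·(-4) = 0 - 16 = -16
Since det(O) ≠ 0, rank(O) = 2 and the system is completely observable.

-16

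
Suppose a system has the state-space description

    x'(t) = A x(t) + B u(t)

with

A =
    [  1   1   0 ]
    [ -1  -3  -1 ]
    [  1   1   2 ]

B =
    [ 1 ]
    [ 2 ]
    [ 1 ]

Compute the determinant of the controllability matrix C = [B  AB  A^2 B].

-192

AB = [[3], [-8], [5]]
A^2B = [[-5], [16], [5]]
Controllability matrix C = [B  AB  A^2B] = [[1, 3, -5], [2, -8, 16], [1, 5, 5]]
Expanding along the first row, det(C) = 1·((-8)·5 - 16·5) - 3·(2·5 - 16·1) + (-5)·(2·5 - (-8)·1) = 1·(-120) - 3·(-6) + (-5)·18 = -192
Since det(C) ≠ 0, rank(C) = 3 and the system is completely controllable.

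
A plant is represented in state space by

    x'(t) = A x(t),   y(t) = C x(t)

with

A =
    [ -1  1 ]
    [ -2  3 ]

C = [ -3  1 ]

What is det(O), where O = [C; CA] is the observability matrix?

CA = [[1, 0]]
Observability matrix O = [C; CA] = [[-3, 1], [1, 0]]
det(O) = (-3)·0 - 1·1 = 0 - 1 = -1
Since det(O) ≠ 0, rank(O) = 2 and the system is completely observable.

-1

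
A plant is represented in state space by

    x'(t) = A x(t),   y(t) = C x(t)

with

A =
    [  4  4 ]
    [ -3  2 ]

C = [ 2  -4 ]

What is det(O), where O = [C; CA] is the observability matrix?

80

CA = [[20, 0]]
Observability matrix O = [C; CA] = [[2, -4], [20, 0]]
det(O) = 2·0 - (-4)·20 = 0 - (-80) = 80
Since det(O) ≠ 0, rank(O) = 2 and the system is completely observable.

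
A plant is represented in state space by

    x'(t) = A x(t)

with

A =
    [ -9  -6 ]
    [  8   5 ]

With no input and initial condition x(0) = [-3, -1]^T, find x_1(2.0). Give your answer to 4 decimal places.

det(sI - A) = s^2 - (tr A)s + det A, with tr A = (-9) + 5 = -4 and det A = (-9)·5 - (-6)·8 = -45 - (-48) = 3.
So p(s) = det(sI - A) = s^2 + 4s + 3.
Factor s^2 + 4s + 3: two numbers with sum -4 and product 3 are -1 and -3, so s^2 + 4s + 3 = (s + 1)(s + 3).
Hence p(s) = (s + 1) (s + 3), with roots -3, -1.
The eigenvalues -3, -1 are distinct and real, so A is diagonalisable and x(t) = e^{At} x(0) = V diag(e^{λ_i t}) V^{-1} x(0), where the columns of V are the eigenvectors.
λ = -3: A - (-3)I = [[-6, -6], [8, 8]]. Row 1 gives (-6)·v1 + (-6)·v2 = 0, so take v_1 = [-1, 1]^T.
λ = -1: A - (-1)I = [[-8, -6], [8, 6]]. Row 1 gives (-8)·v1 + (-6)·v2 = 0, so take v_2 = [-3, 4]^T.
V = [v_1 v_2] = [[-1, -3], [1, 4]] has det V = -1, so V^{-1} = adj(V)/det V = [[-4, -3], [1, 1]].
Modal coordinates z(0) = V^{-1} x(0): (-4)·(-3) + (-3)·(-1) = 15; 1·(-3) + 1·(-1) = -4; so z(0) = [15, -4]^T.
x_1(t) = Σ_i (v_i)_1 · z_i(0) · e^{λ_i t} (row 1 of V times the modal terms).
x_1(2.0) = (-1)·15·e^{-3·2.0} + (-3)·(-4)·e^{-1·2.0} = (-15)·0.002479 + 12·0.135335 = 1.5868.

1.5868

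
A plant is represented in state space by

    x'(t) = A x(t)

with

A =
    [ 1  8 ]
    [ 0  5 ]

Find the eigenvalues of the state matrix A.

det(sI - A) = s^2 - (tr A)s + det A, with tr A = 1 + 5 = 6 and det A = 1·5 - 8·0 = 5 - 0 = 5.
So p(s) = det(sI - A) = s^2 - 6s + 5.
Factor s^2 - 6s + 5: two numbers with sum 6 and product 5 are 5 and 1, so s^2 - 6s + 5 = (s - 5)(s - 1).
Hence p(s) = (s - 5) (s - 1), with roots 1, 5.
At least one eigenvalue has non-negative real part, so the system is not asymptotically stable.

1, 5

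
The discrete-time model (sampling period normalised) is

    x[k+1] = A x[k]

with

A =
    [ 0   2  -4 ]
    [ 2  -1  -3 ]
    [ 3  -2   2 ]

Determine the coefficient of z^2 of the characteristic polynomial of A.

Expand det(zI - A) for the 3×3 matrix.
p(z) = z^3 - z^2 + 22.
(Check: constant term = det(-A) = (-1)^3 det A = 22; coefficient of z^2 = -tr A = -1.)
The coefficient of z^2 is -1.

-1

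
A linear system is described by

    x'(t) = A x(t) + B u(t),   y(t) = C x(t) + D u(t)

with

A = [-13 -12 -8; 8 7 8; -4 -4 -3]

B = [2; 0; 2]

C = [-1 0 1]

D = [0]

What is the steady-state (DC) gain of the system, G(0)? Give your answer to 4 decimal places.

4.0000

G(0) = C(-A)^{-1}B + D = -C A^{-1} B + D.
det A = -15, so A^{-1} = (1/-15)·adj(A) = [[-11/15, 4/15, 8/3], [8/15, -7/15, -8/3], [4/15, 4/15, -1/3]]
A^{-1} B = [58/15, -64/15, -2/15]^T
C A^{-1} B = -4
G(0) = D - C A^{-1} B = 0 - (-4) = 4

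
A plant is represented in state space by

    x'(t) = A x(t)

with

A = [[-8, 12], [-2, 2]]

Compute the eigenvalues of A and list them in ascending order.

det(sI - A) = s^2 - (tr A)s + det A, with tr A = (-8) + 2 = -6 and det A = (-8)·2 - 12·(-2) = -16 - (-24) = 8.
So p(s) = det(sI - A) = s^2 + 6s + 8.
Factor s^2 + 6s + 8: two numbers with sum -6 and product 8 are -2 and -4, so s^2 + 6s + 8 = (s + 2)(s + 4).
Hence p(s) = (s + 2) (s + 4), with roots -4, -2.
All eigenvalues have negative real part, so the system is asymptotically stable.

-4, -2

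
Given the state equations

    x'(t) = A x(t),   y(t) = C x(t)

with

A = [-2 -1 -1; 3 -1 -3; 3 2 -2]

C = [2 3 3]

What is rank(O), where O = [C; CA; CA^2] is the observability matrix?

CA = [[14, 1, -17]]
CA^2 = [[-76, -49, 17]]
Observability matrix O = [C; CA; CA^2] = [[2, 3, 3], [14, 1, -17], [-76, -49, 17]]
det(O) = 2·(1·17 - (-17)·(-49)) - 3·(14·17 - (-17)·(-76)) + 3·(14·(-49) - 1·(-76)) = 2·(-816) - 3·(-1054) + 3·(-610) = -300 ≠ 0, so rank(O) = 3.
rank(O) = 3 = n, so the pair (A, C) is completely observable.

3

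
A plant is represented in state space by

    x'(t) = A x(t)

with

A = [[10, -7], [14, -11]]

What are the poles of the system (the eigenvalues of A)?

det(sI - A) = s^2 - (tr A)s + det A, with tr A = 10 + (-11) = -1 and det A = 10·(-11) - (-7)·14 = -110 - (-98) = -12.
So p(s) = det(sI - A) = s^2 + s - 12.
Factor s^2 + s - 12: two numbers with sum -1 and product -12 are 3 and -4, so s^2 + s - 12 = (s - 3)(s + 4).
Hence p(s) = (s - 3) (s + 4), with roots -4, 3.
At least one eigenvalue has non-negative real part, so the system is not asymptotically stable.

-4, 3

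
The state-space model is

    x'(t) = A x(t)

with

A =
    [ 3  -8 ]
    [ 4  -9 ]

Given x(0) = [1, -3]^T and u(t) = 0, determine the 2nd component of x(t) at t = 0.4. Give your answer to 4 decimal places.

det(sI - A) = s^2 - (tr A)s + det A, with tr A = 3 + (-9) = -6 and det A = 3·(-9) - (-8)·4 = -27 - (-32) = 5.
So p(s) = det(sI - A) = s^2 + 6s + 5.
Factor s^2 + 6s + 5: two numbers with sum -6 and product 5 are -1 and -5, so s^2 + 6s + 5 = (s + 1)(s + 5).
Hence p(s) = (s + 1) (s + 5), with roots -5, -1.
The eigenvalues -5, -1 are distinct and real, so A is diagonalisable and x(t) = e^{At} x(0) = V diag(e^{λ_i t}) V^{-1} x(0), where the columns of V are the eigenvectors.
λ = -5: A - (-5)I = [[8, -8], [4, -4]]. Row 1 gives 8·v1 + (-8)·v2 = 0, so take v_1 = [1, 1]^T.
λ = -1: A - (-1)I = [[4, -8], [4, -8]]. Row 1 gives 4·v1 + (-8)·v2 = 0, so take v_2 = [-2, -1]^T.
V = [v_1 v_2] = [[1, -2], [1, -1]] has det V = 1, so V^{-1} = adj(V)/det V = [[-1, 2], [-1, 1]].
Modal coordinates z(0) = V^{-1} x(0): (-1)·1 + 2·(-3) = -7; (-1)·1 + 1·(-3) = -4; so z(0) = [-7, -4]^T.
x_2(t) = Σ_i (v_i)_2 · z_i(0) · e^{λ_i t} (row 2 of V times the modal terms).
x_2(0.4) = 1·(-7)·e^{-5·0.4} + (-1)·(-4)·e^{-1·0.4} = (-7)·0.135335 + 4·0.670320 = 1.7339.

1.7339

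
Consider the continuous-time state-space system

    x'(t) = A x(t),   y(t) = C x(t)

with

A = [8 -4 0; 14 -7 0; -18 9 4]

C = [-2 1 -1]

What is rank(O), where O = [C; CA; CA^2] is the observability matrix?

CA = [[16, -8, -4]]
CA^2 = [[88, -44, -16]]
Observability matrix O = [C; CA; CA^2] = [[-2, 1, -1], [16, -8, -4], [88, -44, -16]]
The columns c1, c2, c3 of O are linearly dependent: c1 + 2·c2 = 0 (check each entry), so rank(O) ≤ 2.
The 2×2 minor from rows 1, 2, columns 1, 3 is (-2)·(-4) - (-1)·16 = 8 - (-16) = 24 ≠ 0, so rank(O) = 2.
rank(O) = 2 < n = 3, so the pair (A, C) is not completely observable.

2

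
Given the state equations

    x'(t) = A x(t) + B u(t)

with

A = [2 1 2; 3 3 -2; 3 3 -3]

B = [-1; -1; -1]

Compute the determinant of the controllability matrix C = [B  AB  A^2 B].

AB = [[-5], [-4], [-3]]
A^2B = [[-20], [-21], [-18]]
Controllability matrix C = [B  AB  A^2B] = [[-1, -5, -20], [-1, -4, -21], [-1, -3, -18]]
Expanding along the first row, det(C) = (-1)·((-4)·(-18) - (-21)·(-3)) - (-5)·((-1)·(-18) - (-21)·(-1)) + (-20)·((-1)·(-3) - (-4)·(-1)) = (-1)·9 - (-5)·(-3) + (-20)·(-1) = -4
Since det(C) ≠ 0, rank(C) = 3 and the system is completely controllable.

-4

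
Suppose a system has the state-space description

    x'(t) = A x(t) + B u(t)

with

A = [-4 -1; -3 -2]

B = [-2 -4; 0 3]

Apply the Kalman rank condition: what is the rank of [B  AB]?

2

AB = [[8, 13], [6, 6]]
Controllability matrix C = [B  AB] = [[-2, -4, 8, 13], [0, 3, 6, 6]]
Take the 2×2 submatrix of C formed by columns 1, 2: [[-2, -4], [0, 3]]. Its determinant is (-2)·3 - (-4)·0 = -6 - 0 = -6 ≠ 0.
So rank(C) ≥ 2; since C has 2 rows, rank(C) = 2.
rank(C) = 2 = n, so the pair (A, B) is completely controllable.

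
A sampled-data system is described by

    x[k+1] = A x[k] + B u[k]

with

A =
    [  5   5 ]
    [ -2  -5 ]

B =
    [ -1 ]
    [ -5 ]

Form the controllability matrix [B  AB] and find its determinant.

AB = [[-30], [27]]
Controllability matrix C = [B  AB] = [[-1, -30], [-5, 27]]
det(C) = (-1)·27 - (-30)·(-5) = -27 - 150 = -177
Since det(C) ≠ 0, rank(C) = 2 and the system is completely controllable.

-177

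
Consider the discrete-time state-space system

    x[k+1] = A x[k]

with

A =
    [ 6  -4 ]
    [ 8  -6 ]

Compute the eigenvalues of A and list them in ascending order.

det(zI - A) = z^2 - (tr A)z + det A, with tr A = 6 + (-6) = 0 and det A = 6·(-6) - (-4)·8 = -36 - (-32) = -4.
So p(z) = det(zI - A) = z^2 - 4.
Factor z^2 - 4: two numbers with sum 0 and product -4 are 2 and -2, so z^2 - 4 = (z - 2)(z + 2).
Hence p(z) = (z - 2) (z + 2), with roots -2, 2.

-2, 2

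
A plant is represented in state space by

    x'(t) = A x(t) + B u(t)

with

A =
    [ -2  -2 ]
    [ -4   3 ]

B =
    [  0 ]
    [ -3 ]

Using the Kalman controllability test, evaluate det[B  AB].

AB = [[6], [-9]]
Controllability matrix C = [B  AB] = [[0, 6], [-3, -9]]
det(C) = 0·(-9) - 6·(-3) = 0 - (-18) = 18
Since det(C) ≠ 0, rank(C) = 2 and the system is completely controllable.

18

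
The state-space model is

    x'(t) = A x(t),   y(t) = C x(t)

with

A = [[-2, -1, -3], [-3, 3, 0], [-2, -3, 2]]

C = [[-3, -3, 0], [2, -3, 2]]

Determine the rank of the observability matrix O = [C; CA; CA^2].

3

CA = [[15, -6, 9], [1, -17, -2]]
CA^2 = [[-30, -60, -27], [53, -46, -7]]
Observability matrix O = [C; CA; CA^2] = [[-3, -3, 0], [2, -3, 2], [15, -6, 9], [1, -17, -2], [-30, -60, -27], [53, -46, -7]]
Take the 3×3 submatrix of O formed by rows 1, 2, 3: [[-3, -3, 0], [2, -3, 2], [15, -6, 9]]. Its determinant is (-3)·((-3)·9 - 2·(-6)) - (-3)·(2·9 - 2·15) + 0·(2·(-6) - (-3)·15) = (-3)·(-15) - (-3)·(-12) + 0·33 = 9 ≠ 0.
So rank(O) ≥ 3; since O has 3 columns, rank(O) = 3.
rank(O) = 3 = n, so the pair (A, C) is completely observable.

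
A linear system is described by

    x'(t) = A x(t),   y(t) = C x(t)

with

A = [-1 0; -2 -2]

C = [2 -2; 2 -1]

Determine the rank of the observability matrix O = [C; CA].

CA = [[2, 4], [0, 2]]
Observability matrix O = [C; CA] = [[2, -2], [2, -1], [2, 4], [0, 2]]
Take the 2×2 submatrix of O formed by rows 1, 2: [[2, -2], [2, -1]]. Its determinant is 2·(-1) - (-2)·2 = -2 - (-4) = 2 ≠ 0.
So rank(O) ≥ 2; since O has 2 columns, rank(O) = 2.
rank(O) = 2 = n, so the pair (A, C) is completely observable.

2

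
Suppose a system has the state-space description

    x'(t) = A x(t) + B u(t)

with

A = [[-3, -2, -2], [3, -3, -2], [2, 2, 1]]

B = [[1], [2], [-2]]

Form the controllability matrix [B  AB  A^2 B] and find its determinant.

AB = [[-3], [1], [4]]
A^2B = [[-1], [-20], [0]]
Controllability matrix C = [B  AB  A^2B] = [[1, -3, -1], [2, 1, -20], [-2, 4, 0]]
Expanding along the first row, det(C) = 1·(1·0 - (-20)·4) - (-3)·(2·0 - (-20)·(-2)) + (-1)·(2·4 - 1·(-2)) = 1·80 - (-3)·(-40) + (-1)·10 = -50
Since det(C) ≠ 0, rank(C) = 3 and the system is completely controllable.

-50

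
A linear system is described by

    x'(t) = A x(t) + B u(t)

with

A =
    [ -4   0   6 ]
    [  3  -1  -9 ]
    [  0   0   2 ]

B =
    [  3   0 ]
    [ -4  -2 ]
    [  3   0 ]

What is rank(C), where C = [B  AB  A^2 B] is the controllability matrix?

AB = [[6, 0], [-14, 2], [6, 0]]
A^2B = [[12, 0], [-22, -2], [12, 0]]
Controllability matrix C = [B  AB  A^2B] = [[3, 0, 6, 0, 12, 0], [-4, -2, -14, 2, -22, -2], [3, 0, 6, 0, 12, 0]]
The rows r1, r2, r3 of C are linearly dependent: -r1 + r3 = 0 (check each entry), so rank(C) ≤ 2.
The 2×2 minor from rows 1, 2, columns 1, 2 is 3·(-2) - 0·(-4) = -6 - 0 = -6 ≠ 0, so rank(C) = 2.
rank(C) = 2 < n = 3, so the pair (A, B) is not completely controllable.

2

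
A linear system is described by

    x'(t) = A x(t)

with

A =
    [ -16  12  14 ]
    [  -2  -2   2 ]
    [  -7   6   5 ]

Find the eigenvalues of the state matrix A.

det(sI - A) = s^3 - (tr A)s^2 + (M11 + M22 + M33)s - det A, where Mii is the 2×2 principal minor of A obtained by deleting row i and column i.
tr A = (-16) + (-2) + 5 = -13; M11 = (-2)·5 - 2·6 = -10 - 12 = -22; M22 = (-16)·5 - 14·(-7) = -80 - (-98) = 18; M33 = (-16)·(-2) - 12·(-2) = 32 - (-24) = 56; sum of minors = 52.
det A = (-16)·((-2)·5 - 2·6) - 12·((-2)·5 - 2·(-7)) + 14·((-2)·6 - (-2)·(-7)) = (-16)·(-22) - 12·4 + 14·(-26) = -60.
So p(s) = det(sI - A) = s^3 + 13s^2 + 52s + 60.
Rational-root test: any integer root divides 60. Testing small divisors, s = -2 works: p(-2) = -8 + 52 + (-104) + 60 = 0, so (s + 2) is a factor.
Dividing, p(s) = (s + 2)(s^2 + 11s + 30).
Factor s^2 + 11s + 30: two numbers with sum -11 and product 30 are -5 and -6, so s^2 + 11s + 30 = (s + 5)(s + 6).
Hence p(s) = (s + 2) (s + 5) (s + 6), with roots -6, -5, -2.
All eigenvalues have negative real part, so the system is asymptotically stable.

-6, -5, -2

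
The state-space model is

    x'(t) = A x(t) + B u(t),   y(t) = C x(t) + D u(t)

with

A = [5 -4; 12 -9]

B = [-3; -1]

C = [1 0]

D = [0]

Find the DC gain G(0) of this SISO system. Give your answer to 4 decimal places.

G(0) = C(-A)^{-1}B + D = -C A^{-1} B + D.
det A = 3, so A^{-1} = (1/3)·adj(A) = [[-3, 4/3], [-4, 5/3]]
A^{-1} B = [23/3, 31/3]^T
C A^{-1} B = 23/3
G(0) = D - C A^{-1} B = 0 - (23/3) = -23/3 ≈ -7.6667

-7.6667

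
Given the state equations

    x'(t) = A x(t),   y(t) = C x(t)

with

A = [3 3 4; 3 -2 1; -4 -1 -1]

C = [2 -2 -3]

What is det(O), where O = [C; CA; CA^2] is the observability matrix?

CA = [[12, 13, 9]]
CA^2 = [[39, 1, 52]]
Observability matrix O = [C; CA; CA^2] = [[2, -2, -3], [12, 13, 9], [39, 1, 52]]
Expanding along the first row, det(O) = 2·(13·52 - 9·1) - (-2)·(12·52 - 9·39) + (-3)·(12·1 - 13·39) = 2·667 - (-2)·273 + (-3)·(-495) = 3365
Since det(O) ≠ 0, rank(O) = 3 and the system is completely observable.

3365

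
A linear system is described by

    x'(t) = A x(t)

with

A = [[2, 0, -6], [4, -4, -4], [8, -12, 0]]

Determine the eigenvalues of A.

-4, 0, 2

det(sI - A) = s^3 - (tr A)s^2 + (M11 + M22 + M33)s - det A, where Mii is the 2×2 principal minor of A obtained by deleting row i and column i.
tr A = 2 + (-4) + 0 = -2; M11 = (-4)·0 - (-4)·(-12) = 0 - 48 = -48; M22 = 2·0 - (-6)·8 = 0 - (-48) = 48; M33 = 2·(-4) - 0·4 = -8 - 0 = -8; sum of minors = -8.
det A = 2·((-4)·0 - (-4)·(-12)) - 0·(4·0 - (-4)·8) + (-6)·(4·(-12) - (-4)·8) = 2·(-48) - 0·32 + (-6)·(-16) = 0.
So p(s) = det(sI - A) = s^3 + 2s^2 - 8s.
The constant term is 0, so p(s) = s(s^2 + 2s - 8).
Factor s^2 + 2s - 8: two numbers with sum -2 and product -8 are 2 and -4, so s^2 + 2s - 8 = (s - 2)(s + 4).
Hence p(s) = s (s - 2) (s + 4), with roots -4, 0, 2.
At least one eigenvalue has non-negative real part, so the system is not asymptotically stable.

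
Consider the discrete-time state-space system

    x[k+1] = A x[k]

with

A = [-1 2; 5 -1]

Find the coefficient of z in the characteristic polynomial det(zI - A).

For a 2×2 matrix, det(zI - A) = z^2 - (tr A)z + det A.
tr A = -2, det A = -9.
So p(z) = z^2 + 2z - 9.
The coefficient of z is 2.

2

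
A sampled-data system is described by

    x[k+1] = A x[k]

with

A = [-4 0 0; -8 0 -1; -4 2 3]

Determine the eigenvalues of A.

-4, 1, 2

det(zI - A) = z^3 - (tr A)z^2 + (M11 + M22 + M33)z - det A, where Mii is the 2×2 principal minor of A obtained by deleting row i and column i.
tr A = (-4) + 0 + 3 = -1; M11 = 0·3 - (-1)·2 = 0 - (-2) = 2; M22 = (-4)·3 - 0·(-4) = -12 - 0 = -12; M33 = (-4)·0 - 0·(-8) = 0 - 0 = 0; sum of minors = -10.
det A = (-4)·(0·3 - (-1)·2) - 0·((-8)·3 - (-1)·(-4)) + 0·((-8)·2 - 0·(-4)) = (-4)·2 - 0·(-28) + 0·(-16) = -8.
So p(z) = det(zI - A) = z^3 + z^2 - 10z + 8.
Rational-root test: any integer root divides 8. Testing small divisors, z = 1 works: p(1) = 1 + 1 + (-10) + 8 = 0, so (z - 1) is a factor.
Dividing, p(z) = (z - 1)(z^2 + 2z - 8).
Factor z^2 + 2z - 8: two numbers with sum -2 and product -8 are 2 and -4, so z^2 + 2z - 8 = (z - 2)(z + 4).
Hence p(z) = (z - 2) (z - 1) (z + 4), with roots -4, 1, 2.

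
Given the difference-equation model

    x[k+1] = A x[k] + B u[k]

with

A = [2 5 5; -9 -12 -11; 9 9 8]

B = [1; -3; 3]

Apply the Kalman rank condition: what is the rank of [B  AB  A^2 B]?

AB = [[2], [-6], [6]]
A^2B = [[4], [-12], [12]]
Controllability matrix C = [B  AB  A^2B] = [[1, 2, 4], [-3, -6, -12], [3, 6, 12]]
Every column of C is a scalar multiple of column 1 = [1, -3, 3] (multipliers 1, 2, 4), so the columns span a one-dimensional space.
C ≠ 0, hence rank(C) = 1.
rank(C) = 1 < n = 3, so the pair (A, B) is not completely controllable.

1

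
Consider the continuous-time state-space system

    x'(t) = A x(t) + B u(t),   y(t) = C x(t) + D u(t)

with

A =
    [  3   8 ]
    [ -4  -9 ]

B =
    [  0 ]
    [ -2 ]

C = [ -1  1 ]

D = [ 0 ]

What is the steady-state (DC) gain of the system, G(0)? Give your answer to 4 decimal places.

G(0) = C(-A)^{-1}B + D = -C A^{-1} B + D.
det A = 5, so A^{-1} = (1/5)·adj(A) = [[-9/5, -8/5], [4/5, 3/5]]
A^{-1} B = [16/5, -6/5]^T
C A^{-1} B = -22/5
G(0) = D - C A^{-1} B = 0 - (-22/5) = 22/5 ≈ 4.4000

4.4000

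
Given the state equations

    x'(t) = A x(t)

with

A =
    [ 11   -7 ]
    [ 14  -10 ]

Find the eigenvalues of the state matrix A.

det(sI - A) = s^2 - (tr A)s + det A, with tr A = 11 + (-10) = 1 and det A = 11·(-10) - (-7)·14 = -110 - (-98) = -12.
So p(s) = det(sI - A) = s^2 - s - 12.
Factor s^2 - s - 12: two numbers with sum 1 and product -12 are 4 and -3, so s^2 - s - 12 = (s - 4)(s + 3).
Hence p(s) = (s - 4) (s + 3), with roots -3, 4.
At least one eigenvalue has non-negative real part, so the system is not asymptotically stable.

-3, 4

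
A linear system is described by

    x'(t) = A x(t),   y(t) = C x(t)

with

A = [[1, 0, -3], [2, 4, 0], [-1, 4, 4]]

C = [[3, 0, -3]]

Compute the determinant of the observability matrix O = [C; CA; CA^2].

-2376

CA = [[6, -12, -21]]
CA^2 = [[3, -132, -102]]
Observability matrix O = [C; CA; CA^2] = [[3, 0, -3], [6, -12, -21], [3, -132, -102]]
Expanding along the first row, det(O) = 3·((-12)·(-102) - (-21)·(-132)) - 0·(6·(-102) - (-21)·3) + (-3)·(6·(-132) - (-12)·3) = 3·(-1548) - 0·(-549) + (-3)·(-756) = -2376
Since det(O) ≠ 0, rank(O) = 3 and the system is completely observable.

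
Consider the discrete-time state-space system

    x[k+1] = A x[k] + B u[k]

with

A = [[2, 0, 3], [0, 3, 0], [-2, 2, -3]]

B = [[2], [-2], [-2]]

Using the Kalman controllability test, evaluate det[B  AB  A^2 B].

-32

AB = [[-2], [-6], [-2]]
A^2B = [[-10], [-18], [-2]]
Controllability matrix C = [B  AB  A^2B] = [[2, -2, -10], [-2, -6, -18], [-2, -2, -2]]
Expanding along the first row, det(C) = 2·((-6)·(-2) - (-18)·(-2)) - (-2)·((-2)·(-2) - (-18)·(-2)) + (-10)·((-2)·(-2) - (-6)·(-2)) = 2·(-24) - (-2)·(-32) + (-10)·(-8) = -32
Since det(C) ≠ 0, rank(C) = 3 and the system is completely controllable.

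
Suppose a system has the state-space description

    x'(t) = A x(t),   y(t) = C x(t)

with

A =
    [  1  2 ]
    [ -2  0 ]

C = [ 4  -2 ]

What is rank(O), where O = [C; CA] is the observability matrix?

2

CA = [[8, 8]]
Observability matrix O = [C; CA] = [[4, -2], [8, 8]]
det(O) = 4·8 - (-2)·8 = 32 - (-16) = 48 ≠ 0, so rank(O) = 2.
rank(O) = 2 = n, so the pair (A, C) is completely observable.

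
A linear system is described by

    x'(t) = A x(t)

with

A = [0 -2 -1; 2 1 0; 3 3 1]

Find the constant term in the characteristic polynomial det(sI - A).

-1

Expand det(sI - A) for the 3×3 matrix.
p(s) = s^3 - 2s^2 + 8s - 1.
(Check: constant term = det(-A) = (-1)^3 det A = -1; coefficient of s^2 = -tr A = -2.)
The constant term is -1.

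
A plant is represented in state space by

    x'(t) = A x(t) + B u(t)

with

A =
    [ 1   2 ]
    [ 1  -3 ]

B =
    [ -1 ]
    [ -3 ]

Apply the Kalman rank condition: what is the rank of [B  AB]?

2

AB = [[-7], [8]]
Controllability matrix C = [B  AB] = [[-1, -7], [-3, 8]]
det(C) = (-1)·8 - (-7)·(-3) = -8 - 21 = -29 ≠ 0, so rank(C) = 2.
rank(C) = 2 = n, so the pair (A, B) is completely controllable.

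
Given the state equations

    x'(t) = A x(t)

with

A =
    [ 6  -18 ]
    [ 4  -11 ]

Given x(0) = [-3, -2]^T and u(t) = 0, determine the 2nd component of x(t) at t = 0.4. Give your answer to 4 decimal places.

det(sI - A) = s^2 - (tr A)s + det A, with tr A = 6 + (-11) = -5 and det A = 6·(-11) - (-18)·4 = -66 - (-72) = 6.
So p(s) = det(sI - A) = s^2 + 5s + 6.
Factor s^2 + 5s + 6: two numbers with sum -5 and product 6 are -2 and -3, so s^2 + 5s + 6 = (s + 2)(s + 3).
Hence p(s) = (s + 2) (s + 3), with roots -3, -2.
The eigenvalues -3, -2 are distinct and real, so A is diagonalisable and x(t) = e^{At} x(0) = V diag(e^{λ_i t}) V^{-1} x(0), where the columns of V are the eigenvectors.
λ = -3: A - (-3)I = [[9, -18], [4, -8]]. Row 1 gives 9·v1 + (-18)·v2 = 0, so take v_1 = [-2, -1]^T.
λ = -2: A - (-2)I = [[8, -18], [4, -9]]. Row 1 gives 8·v1 + (-18)·v2 = 0, so take v_2 = [9, 4]^T.
V = [v_1 v_2] = [[-2, 9], [-1, 4]] has det V = 1, so V^{-1} = adj(V)/det V = [[4, -9], [1, -2]].
Modal coordinates z(0) = V^{-1} x(0): 4·(-3) + (-9)·(-2) = 6; 1·(-3) + (-2)·(-2) = 1; so z(0) = [6, 1]^T.
x_2(t) = Σ_i (v_i)_2 · z_i(0) · e^{λ_i t} (row 2 of V times the modal terms).
x_2(0.4) = (-1)·6·e^{-3·0.4} + 4·1·e^{-2·0.4} = (-6)·0.301194 + 4·0.449329 = -0.0098.

-0.0098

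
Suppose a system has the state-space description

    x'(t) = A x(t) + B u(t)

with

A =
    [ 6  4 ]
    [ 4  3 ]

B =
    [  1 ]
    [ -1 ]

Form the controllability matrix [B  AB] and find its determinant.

3

AB = [[2], [1]]
Controllability matrix C = [B  AB] = [[1, 2], [-1, 1]]
det(C) = 1·1 - 2·(-1) = 1 - (-2) = 3
Since det(C) ≠ 0, rank(C) = 2 and the system is completely controllable.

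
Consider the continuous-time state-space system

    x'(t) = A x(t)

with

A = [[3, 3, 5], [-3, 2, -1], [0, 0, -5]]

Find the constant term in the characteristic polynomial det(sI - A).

75

Expand det(sI - A) for the 3×3 matrix.
p(s) = s^3 - 10s + 75.
(Check: constant term = det(-A) = (-1)^3 det A = 75; coefficient of s^2 = -tr A = 0.)
The constant term is 75.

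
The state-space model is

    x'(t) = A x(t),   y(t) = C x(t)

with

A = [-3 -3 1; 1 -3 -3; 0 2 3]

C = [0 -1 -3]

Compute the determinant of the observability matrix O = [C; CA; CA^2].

10

CA = [[-1, -3, -6]]
CA^2 = [[0, 0, -10]]
Observability matrix O = [C; CA; CA^2] = [[0, -1, -3], [-1, -3, -6], [0, 0, -10]]
Expanding along the first row, det(O) = 0·((-3)·(-10) - (-6)·0) - (-1)·((-1)·(-10) - (-6)·0) + (-3)·((-1)·0 - (-3)·0) = 0·30 - (-1)·10 + (-3)·0 = 10
Since det(O) ≠ 0, rank(O) = 3 and the system is completely observable.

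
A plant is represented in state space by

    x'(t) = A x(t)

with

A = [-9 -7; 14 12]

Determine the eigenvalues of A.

det(sI - A) = s^2 - (tr A)s + det A, with tr A = (-9) + 12 = 3 and det A = (-9)·12 - (-7)·14 = -108 - (-98) = -10.
So p(s) = det(sI - A) = s^2 - 3s - 10.
Factor s^2 - 3s - 10: two numbers with sum 3 and product -10 are 5 and -2, so s^2 - 3s - 10 = (s - 5)(s + 2).
Hence p(s) = (s - 5) (s + 2), with roots -2, 5.
At least one eigenvalue has non-negative real part, so the system is not asymptotically stable.

-2, 5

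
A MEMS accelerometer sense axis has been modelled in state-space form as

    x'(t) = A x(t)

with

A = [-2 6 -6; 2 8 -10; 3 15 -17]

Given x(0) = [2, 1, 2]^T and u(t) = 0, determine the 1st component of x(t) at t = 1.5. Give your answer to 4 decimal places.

0.0011

det(sI - A) = s^3 - (tr A)s^2 + (M11 + M22 + M33)s - det A, where Mii is the 2×2 principal minor of A obtained by deleting row i and column i.
tr A = (-2) + 8 + (-17) = -11; M11 = 8·(-17) - (-10)·15 = -136 - (-150) = 14; M22 = (-2)·(-17) - (-6)·3 = 34 - (-18) = 52; M33 = (-2)·8 - 6·2 = -16 - 12 = -28; sum of minors = 38.
det A = (-2)·(8·(-17) - (-10)·15) - 6·(2·(-17) - (-10)·3) + (-6)·(2·15 - 8·3) = (-2)·14 - 6·(-4) + (-6)·6 = -40.
So p(s) = det(sI - A) = s^3 + 11s^2 + 38s + 40.
Rational-root test: any integer root divides 40. Testing small divisors, s = -2 works: p(-2) = -8 + 44 + (-76) + 40 = 0, so (s + 2) is a factor.
Dividing, p(s) = (s + 2)(s^2 + 9s + 20).
Factor s^2 + 9s + 20: two numbers with sum -9 and product 20 are -4 and -5, so s^2 + 9s + 20 = (s + 4)(s + 5).
Hence p(s) = (s + 2) (s + 4) (s + 5), with roots -5, -4, -2.
The eigenvalues -5, -4, -2 are distinct and real, so A is diagonalisable and x(t) = e^{At} x(0) = V diag(e^{λ_i t}) V^{-1} x(0), where the columns of V are the eigenvectors.
λ = -5: A - (-5)I = [[3, 6, -6], [2, 13, -10], [3, 15, -12]]. v must be orthogonal to every row; (row 1) × (row 2) = [18, 18, 27], so take v_1 = [-2, -2, -3]^T.
λ = -4: A - (-4)I = [[2, 6, -6], [2, 12, -10], [3, 15, -13]]. v must be orthogonal to every row; (row 1) × (row 2) = [12, 8, 12], so take v_2 = [3, 2, 3]^T.
λ = -2: A - (-2)I = [[0, 6, -6], [2, 10, -10], [3, 15, -15]]. v must be orthogonal to every row; (row 1) × (row 2) = [0, -12, -12], so take v_3 = [0, 1, 1]^T.
V = [v_1 v_2 v_3] = [[-2, 3, 0], [-2, 2, 1], [-3, 3, 1]] has det V = -1, so V^{-1} = adj(V)/det V = [[1, 3, -3], [1, 2, -2], [0, 3, -2]].
Modal coordinates z(0) = V^{-1} x(0): 1·2 + 3·1 + (-3)·2 = -1; 1·2 + 2·1 + (-2)·2 = 0; 0·2 + 3·1 + (-2)·2 = -1; so z(0) = [-1, 0, -1]^T.
x_1(t) = Σ_i (v_i)_1 · z_i(0) · e^{λ_i t} (row 1 of V times the modal terms).
x_1(1.5) = (-2)·(-1)·e^{-5·1.5} + 3·0·e^{-4·1.5} + 0·(-1)·e^{-2·1.5} = 2·0.000553 + 0·0.002479 + 0·0.049787 = 0.0011.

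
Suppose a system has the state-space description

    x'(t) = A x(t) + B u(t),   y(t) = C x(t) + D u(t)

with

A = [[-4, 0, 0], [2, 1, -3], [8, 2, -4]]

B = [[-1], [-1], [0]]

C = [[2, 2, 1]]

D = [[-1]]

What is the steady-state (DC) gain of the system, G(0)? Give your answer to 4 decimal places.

G(0) = C(-A)^{-1}B + D = -C A^{-1} B + D.
det A = -8, so A^{-1} = (1/-8)·adj(A) = [[-1/4, 0, 0], [2, -2, 3/2], [1/2, -1, 1/2]]
A^{-1} B = [1/4, 0, 1/2]^T
C A^{-1} B = 1
G(0) = D - C A^{-1} B = -1 - (1) = -2

-2.0000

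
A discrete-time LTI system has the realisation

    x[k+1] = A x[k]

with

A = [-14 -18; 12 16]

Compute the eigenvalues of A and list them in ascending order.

det(zI - A) = z^2 - (tr A)z + det A, with tr A = (-14) + 16 = 2 and det A = (-14)·16 - (-18)·12 = -224 - (-216) = -8.
So p(z) = det(zI - A) = z^2 - 2z - 8.
Factor z^2 - 2z - 8: two numbers with sum 2 and product -8 are 4 and -2, so z^2 - 2z - 8 = (z - 4)(z + 2).
Hence p(z) = (z - 4) (z + 2), with roots -2, 4.

-2, 4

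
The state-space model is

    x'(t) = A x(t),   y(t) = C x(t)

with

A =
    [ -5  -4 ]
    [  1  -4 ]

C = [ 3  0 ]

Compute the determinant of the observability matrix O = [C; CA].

CA = [[-15, -12]]
Observability matrix O = [C; CA] = [[3, 0], [-15, -12]]
det(O) = 3·(-12) - 0·(-15) = -36 - 0 = -36
Since det(O) ≠ 0, rank(O) = 2 and the system is completely observable.

-36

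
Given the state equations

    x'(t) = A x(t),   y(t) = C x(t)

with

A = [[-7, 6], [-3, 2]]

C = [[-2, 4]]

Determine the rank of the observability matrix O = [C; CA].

1

CA = [[2, -4]]
Observability matrix O = [C; CA] = [[-2, 4], [2, -4]]
Every row of O is a scalar multiple of row 1 = [-2, 4] (multipliers 1, -1), so the rows span a one-dimensional space.
O ≠ 0, hence rank(O) = 1.
rank(O) = 1 < n = 2, so the pair (A, C) is not completely observable.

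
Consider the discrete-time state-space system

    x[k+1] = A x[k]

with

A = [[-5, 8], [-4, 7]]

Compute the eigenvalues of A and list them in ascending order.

det(zI - A) = z^2 - (tr A)z + det A, with tr A = (-5) + 7 = 2 and det A = (-5)·7 - 8·(-4) = -35 - (-32) = -3.
So p(z) = det(zI - A) = z^2 - 2z - 3.
Factor z^2 - 2z - 3: two numbers with sum 2 and product -3 are 3 and -1, so z^2 - 2z - 3 = (z - 3)(z + 1).
Hence p(z) = (z - 3) (z + 1), with roots -1, 3.

-1, 3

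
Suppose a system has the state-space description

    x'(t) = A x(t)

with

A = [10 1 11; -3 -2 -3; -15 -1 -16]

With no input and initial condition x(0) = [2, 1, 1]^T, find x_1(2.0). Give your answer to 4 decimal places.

det(sI - A) = s^3 - (tr A)s^2 + (M11 + M22 + M33)s - det A, where Mii is the 2×2 principal minor of A obtained by deleting row i and column i.
tr A = 10 + (-2) + (-16) = -8; M11 = (-2)·(-16) - (-3)·(-1) = 32 - 3 = 29; M22 = 10·(-16) - 11·(-15) = -160 - (-165) = 5; M33 = 10·(-2) - 1·(-3) = -20 - (-3) = -17; sum of minors = 17.
det A = 10·((-2)·(-16) - (-3)·(-1)) - 1·((-3)·(-16) - (-3)·(-15)) + 11·((-3)·(-1) - (-2)·(-15)) = 10·29 - 1·3 + 11·(-27) = -10.
So p(s) = det(sI - A) = s^3 + 8s^2 + 17s + 10.
Rational-root test: any integer root divides 10. Testing small divisors, s = -1 works: p(-1) = -1 + 8 + (-17) + 10 = 0, so (s + 1) is a factor.
Dividing, p(s) = (s + 1)(s^2 + 7s + 10).
Factor s^2 + 7s + 10: two numbers with sum -7 and product 10 are -2 and -5, so s^2 + 7s + 10 = (s + 2)(s + 5).
Hence p(s) = (s + 1) (s + 2) (s + 5), with roots -5, -2, -1.
The eigenvalues -5, -2, -1 are distinct and real, so A is diagonalisable and x(t) = e^{At} x(0) = V diag(e^{λ_i t}) V^{-1} x(0), where the columns of V are the eigenvectors.
λ = -5: A - (-5)I = [[15, 1, 11], [-3, 3, -3], [-15, -1, -11]]. v must be orthogonal to every row; (row 1) × (row 2) = [-36, 12, 48], so take v_1 = [-3, 1, 4]^T.
λ = -2: A - (-2)I = [[12, 1, 11], [-3, 0, -3], [-15, -1, -14]]. v must be orthogonal to every row; (row 1) × (row 2) = [-3, 3, 3], so take v_2 = [-1, 1, 1]^T.
λ = -1: A - (-1)I = [[11, 1, 11], [-3, -1, -3], [-15, -1, -15]]. v must be orthogonal to every row; (row 1) × (row 2) = [8, 0, -8], so take v_3 = [1, 0, -1]^T.
V = [v_1 v_2 v_3] = [[-3, -1, 1], [1, 1, 0], [4, 1, -1]] has det V = -1, so V^{-1} = adj(V)/det V = [[1, 0, 1], [-1, 1, -1], [3, 1, 2]].
Modal coordinates z(0) = V^{-1} x(0): 1·2 + 0·1 + 1·1 = 3; (-1)·2 + 1·1 + (-1)·1 = -2; 3·2 + 1·1 + 2·1 = 9; so z(0) = [3, -2, 9]^T.
x_1(t) = Σ_i (v_i)_1 · z_i(0) · e^{λ_i t} (row 1 of V times the modal terms).
x_1(2.0) = (-3)·3·e^{-5·2.0} + (-1)·(-2)·e^{-2·2.0} + 1·9·e^{-1·2.0} = (-9)·0.000045 + 2·0.018316 + 9·0.135335 = 1.2542.

1.2542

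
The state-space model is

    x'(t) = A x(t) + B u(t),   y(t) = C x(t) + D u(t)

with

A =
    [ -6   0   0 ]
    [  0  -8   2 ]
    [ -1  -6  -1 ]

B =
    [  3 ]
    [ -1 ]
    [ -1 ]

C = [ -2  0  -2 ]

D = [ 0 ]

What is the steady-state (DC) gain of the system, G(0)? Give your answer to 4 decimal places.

-0.4000

G(0) = C(-A)^{-1}B + D = -C A^{-1} B + D.
det A = -120, so A^{-1} = (1/-120)·adj(A) = [[-1/6, 0, 0], [1/60, -1/20, -1/10], [1/15, 3/10, -2/5]]
A^{-1} B = [-1/2, 1/5, 3/10]^T
C A^{-1} B = 2/5
G(0) = D - C A^{-1} B = 0 - (2/5) = -2/5 ≈ -0.4000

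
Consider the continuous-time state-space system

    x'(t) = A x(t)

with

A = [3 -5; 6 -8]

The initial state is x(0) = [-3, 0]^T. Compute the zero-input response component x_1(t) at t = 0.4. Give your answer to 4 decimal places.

det(sI - A) = s^2 - (tr A)s + det A, with tr A = 3 + (-8) = -5 and det A = 3·(-8) - (-5)·6 = -24 - (-30) = 6.
So p(s) = det(sI - A) = s^2 + 5s + 6.
Factor s^2 + 5s + 6: two numbers with sum -5 and product 6 are -2 and -3, so s^2 + 5s + 6 = (s + 2)(s + 3).
Hence p(s) = (s + 2) (s + 3), with roots -3, -2.
The eigenvalues -3, -2 are distinct and real, so A is diagonalisable and x(t) = e^{At} x(0) = V diag(e^{λ_i t}) V^{-1} x(0), where the columns of V are the eigenvectors.
λ = -3: A - (-3)I = [[6, -5], [6, -5]]. Row 1 gives 6·v1 + (-5)·v2 = 0, so take v_1 = [-5, -6]^T.
λ = -2: A - (-2)I = [[5, -5], [6, -6]]. Row 1 gives 5·v1 + (-5)·v2 = 0, so take v_2 = [1, 1]^T.
V = [v_1 v_2] = [[-5, 1], [-6, 1]] has det V = 1, so V^{-1} = adj(V)/det V = [[1, -1], [6, -5]].
Modal coordinates z(0) = V^{-1} x(0): 1·(-3) + (-1)·0 = -3; 6·(-3) + (-5)·0 = -18; so z(0) = [-3, -18]^T.
x_1(t) = Σ_i (v_i)_1 · z_i(0) · e^{λ_i t} (row 1 of V times the modal terms).
x_1(0.4) = (-5)·(-3)·e^{-3·0.4} + 1·(-18)·e^{-2·0.4} = 15·0.301194 + (-18)·0.449329 = -3.5700.

-3.5700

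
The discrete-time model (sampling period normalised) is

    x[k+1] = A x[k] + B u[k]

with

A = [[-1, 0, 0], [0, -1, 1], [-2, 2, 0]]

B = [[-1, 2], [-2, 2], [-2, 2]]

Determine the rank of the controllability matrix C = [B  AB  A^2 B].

AB = [[1, -2], [0, 0], [-2, 0]]
A^2B = [[-1, 2], [-2, 0], [-2, 4]]
Controllability matrix C = [B  AB  A^2B] = [[-1, 2, 1, -2, -1, 2], [-2, 2, 0, 0, -2, 0], [-2, 2, -2, 0, -2, 4]]
Take the 3×3 submatrix of C formed by columns 1, 2, 3: [[-1, 2, 1], [-2, 2, 0], [-2, 2, -2]]. Its determinant is (-1)·(2·(-2) - 0·2) - 2·((-2)·(-2) - 0·(-2)) + 1·((-2)·2 - 2·(-2)) = (-1)·(-4) - 2·4 + 1·0 = -4 ≠ 0.
So rank(C) ≥ 3; since C has 3 rows, rank(C) = 3.
rank(C) = 3 = n, so the pair (A, B) is completely controllable.

3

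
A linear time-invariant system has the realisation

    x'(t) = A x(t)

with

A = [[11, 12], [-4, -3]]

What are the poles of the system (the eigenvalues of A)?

3, 5

det(sI - A) = s^2 - (tr A)s + det A, with tr A = 11 + (-3) = 8 and det A = 11·(-3) - 12·(-4) = -33 - (-48) = 15.
So p(s) = det(sI - A) = s^2 - 8s + 15.
Factor s^2 - 8s + 15: two numbers with sum 8 and product 15 are 5 and 3, so s^2 - 8s + 15 = (s - 5)(s - 3).
Hence p(s) = (s - 5) (s - 3), with roots 3, 5.
At least one eigenvalue has non-negative real part, so the system is not asymptotically stable.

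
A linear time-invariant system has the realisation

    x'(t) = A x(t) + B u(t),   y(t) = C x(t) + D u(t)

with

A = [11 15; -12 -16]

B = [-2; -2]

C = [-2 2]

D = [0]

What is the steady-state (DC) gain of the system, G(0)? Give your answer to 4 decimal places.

G(0) = C(-A)^{-1}B + D = -C A^{-1} B + D.
det A = 4, so A^{-1} = (1/4)·adj(A) = [[-4, -15/4], [3, 11/4]]
A^{-1} B = [31/2, -23/2]^T
C A^{-1} B = -54
G(0) = D - C A^{-1} B = 0 - (-54) = 54

54.0000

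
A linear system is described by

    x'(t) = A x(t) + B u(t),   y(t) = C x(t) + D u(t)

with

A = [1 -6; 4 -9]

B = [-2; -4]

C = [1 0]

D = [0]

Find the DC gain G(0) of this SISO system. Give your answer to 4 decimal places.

G(0) = C(-A)^{-1}B + D = -C A^{-1} B + D.
det A = 15, so A^{-1} = (1/15)·adj(A) = [[-3/5, 2/5], [-4/15, 1/15]]
A^{-1} B = [-2/5, 4/15]^T
C A^{-1} B = -2/5
G(0) = D - C A^{-1} B = 0 - (-2/5) = 2/5 ≈ 0.4000

0.4000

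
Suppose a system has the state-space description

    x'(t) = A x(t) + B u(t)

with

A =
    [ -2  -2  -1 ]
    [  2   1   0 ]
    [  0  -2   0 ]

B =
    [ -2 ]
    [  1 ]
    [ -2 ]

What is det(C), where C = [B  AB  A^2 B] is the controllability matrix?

-48

AB = [[4], [-3], [-2]]
A^2B = [[0], [5], [6]]
Controllability matrix C = [B  AB  A^2B] = [[-2, 4, 0], [1, -3, 5], [-2, -2, 6]]
Expanding along the first row, det(C) = (-2)·((-3)·6 - 5·(-2)) - 4·(1·6 - 5·(-2)) + 0·(1·(-2) - (-3)·(-2)) = (-2)·(-8) - 4·16 + 0·(-8) = -48
Since det(C) ≠ 0, rank(C) = 3 and the system is completely controllable.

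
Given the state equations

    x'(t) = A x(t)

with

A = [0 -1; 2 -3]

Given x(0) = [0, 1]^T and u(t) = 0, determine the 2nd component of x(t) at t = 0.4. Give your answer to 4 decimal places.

det(sI - A) = s^2 - (tr A)s + det A, with tr A = 0 + (-3) = -3 and det A = 0·(-3) - (-1)·2 = 0 - (-2) = 2.
So p(s) = det(sI - A) = s^2 + 3s + 2.
Factor s^2 + 3s + 2: two numbers with sum -3 and product 2 are -1 and -2, so s^2 + 3s + 2 = (s + 1)(s + 2).
Hence p(s) = (s + 1) (s + 2), with roots -2, -1.
The eigenvalues -2, -1 are distinct and real, so A is diagonalisable and x(t) = e^{At} x(0) = V diag(e^{λ_i t}) V^{-1} x(0), where the columns of V are the eigenvectors.
λ = -2: A - (-2)I = [[2, -1], [2, -1]]. Row 1 gives 2·v1 + (-1)·v2 = 0, so take v_1 = [-1, -2]^T.
λ = -1: A - (-1)I = [[1, -1], [2, -2]]. Row 1 gives 1·v1 + (-1)·v2 = 0, so take v_2 = [-1, -1]^T.
V = [v_1 v_2] = [[-1, -1], [-2, -1]] has det V = -1, so V^{-1} = adj(V)/det V = [[1, -1], [-2, 1]].
Modal coordinates z(0) = V^{-1} x(0): 1·0 + (-1)·1 = -1; (-2)·0 + 1·1 = 1; so z(0) = [-1, 1]^T.
x_2(t) = Σ_i (v_i)_2 · z_i(0) · e^{λ_i t} (row 2 of V times the modal terms).
x_2(0.4) = (-2)·(-1)·e^{-2·0.4} + (-1)·1·e^{-1·0.4} = 2·0.449329 + (-1)·0.670320 = 0.2283.

0.2283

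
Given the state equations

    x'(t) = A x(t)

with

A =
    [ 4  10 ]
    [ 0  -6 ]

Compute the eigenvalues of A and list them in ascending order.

-6, 4

det(sI - A) = s^2 - (tr A)s + det A, with tr A = 4 + (-6) = -2 and det A = 4·(-6) - 10·0 = -24 - 0 = -24.
So p(s) = det(sI - A) = s^2 + 2s - 24.
Factor s^2 + 2s - 24: two numbers with sum -2 and product -24 are 4 and -6, so s^2 + 2s - 24 = (s - 4)(s + 6).
Hence p(s) = (s - 4) (s + 6), with roots -6, 4.
At least one eigenvalue has non-negative real part, so the system is not asymptotically stable.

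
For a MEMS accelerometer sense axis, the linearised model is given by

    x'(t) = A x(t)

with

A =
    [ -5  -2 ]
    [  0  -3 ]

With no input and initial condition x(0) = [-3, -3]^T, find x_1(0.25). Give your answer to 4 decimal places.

-0.3019

det(sI - A) = s^2 - (tr A)s + det A, with tr A = (-5) + (-3) = -8 and det A = (-5)·(-3) - (-2)·0 = 15 - 0 = 15.
So p(s) = det(sI - A) = s^2 + 8s + 15.
Factor s^2 + 8s + 15: two numbers with sum -8 and product 15 are -3 and -5, so s^2 + 8s + 15 = (s + 3)(s + 5).
Hence p(s) = (s + 3) (s + 5), with roots -5, -3.
The eigenvalues -5, -3 are distinct and real, so A is diagonalisable and x(t) = e^{At} x(0) = V diag(e^{λ_i t}) V^{-1} x(0), where the columns of V are the eigenvectors.
λ = -5: A - (-5)I = [[0, -2], [0, 2]]. Row 1 gives 0·v1 + (-2)·v2 = 0, so take v_1 = [1, 0]^T.
λ = -3: A - (-3)I = [[-2, -2], [0, 0]]. Row 1 gives (-2)·v1 + (-2)·v2 = 0, so take v_2 = [1, -1]^T.
V = [v_1 v_2] = [[1, 1], [0, -1]] has det V = -1, so V^{-1} = adj(V)/det V = [[1, 1], [0, -1]].
Modal coordinates z(0) = V^{-1} x(0): 1·(-3) + 1·(-3) = -6; 0·(-3) + (-1)·(-3) = 3; so z(0) = [-6, 3]^T.
x_1(t) = Σ_i (v_i)_1 · z_i(0) · e^{λ_i t} (row 1 of V times the modal terms).
x_1(0.25) = 1·(-6)·e^{-5·0.25} + 1·3·e^{-3·0.25} = (-6)·0.286505 + 3·0.472367 = -0.3019.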